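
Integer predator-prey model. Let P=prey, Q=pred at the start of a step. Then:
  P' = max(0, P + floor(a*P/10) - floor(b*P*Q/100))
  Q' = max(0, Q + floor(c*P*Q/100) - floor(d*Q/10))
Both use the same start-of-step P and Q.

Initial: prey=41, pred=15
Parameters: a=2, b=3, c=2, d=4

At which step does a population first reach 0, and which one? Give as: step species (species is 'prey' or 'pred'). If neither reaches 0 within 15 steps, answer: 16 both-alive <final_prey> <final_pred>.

Step 1: prey: 41+8-18=31; pred: 15+12-6=21
Step 2: prey: 31+6-19=18; pred: 21+13-8=26
Step 3: prey: 18+3-14=7; pred: 26+9-10=25
Step 4: prey: 7+1-5=3; pred: 25+3-10=18
Step 5: prey: 3+0-1=2; pred: 18+1-7=12
Step 6: prey: 2+0-0=2; pred: 12+0-4=8
Step 7: prey: 2+0-0=2; pred: 8+0-3=5
Step 8: prey: 2+0-0=2; pred: 5+0-2=3
Step 9: prey: 2+0-0=2; pred: 3+0-1=2
Step 10: prey: 2+0-0=2; pred: 2+0-0=2
Steps 11-15: state stable at prey=2, pred=2 (no change)
No extinction within 15 steps

Answer: 16 both-alive 2 2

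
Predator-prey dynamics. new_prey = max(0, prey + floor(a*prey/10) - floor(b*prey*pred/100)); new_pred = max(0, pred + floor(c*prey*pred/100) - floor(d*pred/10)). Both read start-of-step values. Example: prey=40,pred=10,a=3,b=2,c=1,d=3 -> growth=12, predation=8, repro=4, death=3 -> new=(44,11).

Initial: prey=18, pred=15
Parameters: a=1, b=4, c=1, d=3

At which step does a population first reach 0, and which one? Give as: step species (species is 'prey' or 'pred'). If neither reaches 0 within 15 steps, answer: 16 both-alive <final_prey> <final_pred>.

Step 1: prey: 18+1-10=9; pred: 15+2-4=13
Step 2: prey: 9+0-4=5; pred: 13+1-3=11
Step 3: prey: 5+0-2=3; pred: 11+0-3=8
Step 4: prey: 3+0-0=3; pred: 8+0-2=6
Step 5: prey: 3+0-0=3; pred: 6+0-1=5
Step 6: prey: 3+0-0=3; pred: 5+0-1=4
Step 7: prey: 3+0-0=3; pred: 4+0-1=3
Step 8: prey: 3+0-0=3; pred: 3+0-0=3
Steps 9-15: state stable at prey=3, pred=3 (no change)
No extinction within 15 steps

Answer: 16 both-alive 3 3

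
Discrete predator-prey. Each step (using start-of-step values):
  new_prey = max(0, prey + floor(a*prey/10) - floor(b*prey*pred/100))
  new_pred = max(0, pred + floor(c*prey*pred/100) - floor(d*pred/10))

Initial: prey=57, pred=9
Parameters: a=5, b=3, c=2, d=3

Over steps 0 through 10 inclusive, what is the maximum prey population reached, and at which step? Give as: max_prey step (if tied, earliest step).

Step 1: prey: 57+28-15=70; pred: 9+10-2=17
Step 2: prey: 70+35-35=70; pred: 17+23-5=35
Step 3: prey: 70+35-73=32; pred: 35+49-10=74
Step 4: prey: 32+16-71=0; pred: 74+47-22=99
Step 5: prey: 0+0-0=0; pred: 99+0-29=70
Step 6: prey: 0+0-0=0; pred: 70+0-21=49
Step 7: prey: 0+0-0=0; pred: 49+0-14=35
Step 8: prey: 0+0-0=0; pred: 35+0-10=25
Step 9: prey: 0+0-0=0; pred: 25+0-7=18
Step 10: prey: 0+0-0=0; pred: 18+0-5=13
Max prey = 70 at step 1

Answer: 70 1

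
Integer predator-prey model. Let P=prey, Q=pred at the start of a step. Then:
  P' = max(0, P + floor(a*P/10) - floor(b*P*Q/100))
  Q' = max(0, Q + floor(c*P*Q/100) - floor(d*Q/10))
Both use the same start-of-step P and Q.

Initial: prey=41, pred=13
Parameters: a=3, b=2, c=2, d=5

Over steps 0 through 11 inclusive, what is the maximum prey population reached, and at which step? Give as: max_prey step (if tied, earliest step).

Step 1: prey: 41+12-10=43; pred: 13+10-6=17
Step 2: prey: 43+12-14=41; pred: 17+14-8=23
Step 3: prey: 41+12-18=35; pred: 23+18-11=30
Step 4: prey: 35+10-21=24; pred: 30+21-15=36
Step 5: prey: 24+7-17=14; pred: 36+17-18=35
Step 6: prey: 14+4-9=9; pred: 35+9-17=27
Step 7: prey: 9+2-4=7; pred: 27+4-13=18
Step 8: prey: 7+2-2=7; pred: 18+2-9=11
Step 9: prey: 7+2-1=8; pred: 11+1-5=7
Step 10: prey: 8+2-1=9; pred: 7+1-3=5
Step 11: prey: 9+2-0=11; pred: 5+0-2=3
Max prey = 43 at step 1

Answer: 43 1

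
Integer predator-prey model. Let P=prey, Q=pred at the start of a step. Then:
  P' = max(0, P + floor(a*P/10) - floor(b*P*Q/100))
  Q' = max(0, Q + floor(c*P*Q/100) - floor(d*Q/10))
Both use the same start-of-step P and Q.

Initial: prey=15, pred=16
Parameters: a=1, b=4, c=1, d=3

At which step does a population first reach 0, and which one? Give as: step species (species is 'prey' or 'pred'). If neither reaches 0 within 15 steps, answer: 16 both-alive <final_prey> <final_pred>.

Step 1: prey: 15+1-9=7; pred: 16+2-4=14
Step 2: prey: 7+0-3=4; pred: 14+0-4=10
Step 3: prey: 4+0-1=3; pred: 10+0-3=7
Step 4: prey: 3+0-0=3; pred: 7+0-2=5
Step 5: prey: 3+0-0=3; pred: 5+0-1=4
Step 6: prey: 3+0-0=3; pred: 4+0-1=3
Step 7: prey: 3+0-0=3; pred: 3+0-0=3
Steps 8-15: state stable at prey=3, pred=3 (no change)
No extinction within 15 steps

Answer: 16 both-alive 3 3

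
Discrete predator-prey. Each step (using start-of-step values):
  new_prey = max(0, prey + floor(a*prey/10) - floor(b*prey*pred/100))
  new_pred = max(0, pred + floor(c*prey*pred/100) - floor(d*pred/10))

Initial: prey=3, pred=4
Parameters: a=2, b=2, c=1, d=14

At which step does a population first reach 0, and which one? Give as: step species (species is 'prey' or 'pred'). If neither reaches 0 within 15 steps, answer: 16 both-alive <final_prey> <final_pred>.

Step 1: prey: 3+0-0=3; pred: 4+0-5=0
First extinction: pred at step 1

Answer: 1 pred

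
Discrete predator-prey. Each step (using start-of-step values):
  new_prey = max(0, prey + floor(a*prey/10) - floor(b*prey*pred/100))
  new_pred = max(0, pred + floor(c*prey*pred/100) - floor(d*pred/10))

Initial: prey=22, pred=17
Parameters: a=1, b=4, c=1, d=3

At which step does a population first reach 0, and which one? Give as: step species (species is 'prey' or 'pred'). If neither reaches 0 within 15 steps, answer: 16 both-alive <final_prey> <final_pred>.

Step 1: prey: 22+2-14=10; pred: 17+3-5=15
Step 2: prey: 10+1-6=5; pred: 15+1-4=12
Step 3: prey: 5+0-2=3; pred: 12+0-3=9
Step 4: prey: 3+0-1=2; pred: 9+0-2=7
Step 5: prey: 2+0-0=2; pred: 7+0-2=5
Step 6: prey: 2+0-0=2; pred: 5+0-1=4
Step 7: prey: 2+0-0=2; pred: 4+0-1=3
Step 8: prey: 2+0-0=2; pred: 3+0-0=3
Steps 9-15: state stable at prey=2, pred=3 (no change)
No extinction within 15 steps

Answer: 16 both-alive 2 3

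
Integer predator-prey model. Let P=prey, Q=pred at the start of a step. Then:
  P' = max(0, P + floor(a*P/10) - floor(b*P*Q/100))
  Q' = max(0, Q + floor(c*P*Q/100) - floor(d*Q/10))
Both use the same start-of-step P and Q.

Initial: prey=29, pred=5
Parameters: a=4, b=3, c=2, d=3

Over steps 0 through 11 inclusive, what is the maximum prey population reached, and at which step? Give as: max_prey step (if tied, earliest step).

Answer: 50 3

Derivation:
Step 1: prey: 29+11-4=36; pred: 5+2-1=6
Step 2: prey: 36+14-6=44; pred: 6+4-1=9
Step 3: prey: 44+17-11=50; pred: 9+7-2=14
Step 4: prey: 50+20-21=49; pred: 14+14-4=24
Step 5: prey: 49+19-35=33; pred: 24+23-7=40
Step 6: prey: 33+13-39=7; pred: 40+26-12=54
Step 7: prey: 7+2-11=0; pred: 54+7-16=45
Step 8: prey: 0+0-0=0; pred: 45+0-13=32
Step 9: prey: 0+0-0=0; pred: 32+0-9=23
Step 10: prey: 0+0-0=0; pred: 23+0-6=17
Step 11: prey: 0+0-0=0; pred: 17+0-5=12
Max prey = 50 at step 3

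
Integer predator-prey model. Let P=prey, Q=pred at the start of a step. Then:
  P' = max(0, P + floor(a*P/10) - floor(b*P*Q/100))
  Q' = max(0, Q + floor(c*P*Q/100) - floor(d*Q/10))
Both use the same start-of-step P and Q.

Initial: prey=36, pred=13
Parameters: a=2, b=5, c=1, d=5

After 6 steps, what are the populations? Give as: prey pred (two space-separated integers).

Step 1: prey: 36+7-23=20; pred: 13+4-6=11
Step 2: prey: 20+4-11=13; pred: 11+2-5=8
Step 3: prey: 13+2-5=10; pred: 8+1-4=5
Step 4: prey: 10+2-2=10; pred: 5+0-2=3
Step 5: prey: 10+2-1=11; pred: 3+0-1=2
Step 6: prey: 11+2-1=12; pred: 2+0-1=1

Answer: 12 1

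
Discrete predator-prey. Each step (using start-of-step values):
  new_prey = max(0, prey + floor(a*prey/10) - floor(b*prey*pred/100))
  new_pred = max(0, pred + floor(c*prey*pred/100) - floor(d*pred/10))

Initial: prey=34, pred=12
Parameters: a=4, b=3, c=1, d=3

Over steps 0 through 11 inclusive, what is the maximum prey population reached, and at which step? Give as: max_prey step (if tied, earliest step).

Answer: 36 2

Derivation:
Step 1: prey: 34+13-12=35; pred: 12+4-3=13
Step 2: prey: 35+14-13=36; pred: 13+4-3=14
Step 3: prey: 36+14-15=35; pred: 14+5-4=15
Step 4: prey: 35+14-15=34; pred: 15+5-4=16
Step 5: prey: 34+13-16=31; pred: 16+5-4=17
Step 6: prey: 31+12-15=28; pred: 17+5-5=17
Step 7: prey: 28+11-14=25; pred: 17+4-5=16
Step 8: prey: 25+10-12=23; pred: 16+4-4=16
Step 9: prey: 23+9-11=21; pred: 16+3-4=15
Step 10: prey: 21+8-9=20; pred: 15+3-4=14
Step 11: prey: 20+8-8=20; pred: 14+2-4=12
Max prey = 36 at step 2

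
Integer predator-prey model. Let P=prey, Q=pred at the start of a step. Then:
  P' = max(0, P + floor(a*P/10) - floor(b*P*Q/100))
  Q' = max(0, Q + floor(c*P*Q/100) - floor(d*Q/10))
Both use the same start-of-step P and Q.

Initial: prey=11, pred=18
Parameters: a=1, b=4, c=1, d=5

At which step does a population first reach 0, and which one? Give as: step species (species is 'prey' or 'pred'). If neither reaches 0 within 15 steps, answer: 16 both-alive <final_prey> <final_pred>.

Step 1: prey: 11+1-7=5; pred: 18+1-9=10
Step 2: prey: 5+0-2=3; pred: 10+0-5=5
Step 3: prey: 3+0-0=3; pred: 5+0-2=3
Step 4: prey: 3+0-0=3; pred: 3+0-1=2
Step 5: prey: 3+0-0=3; pred: 2+0-1=1
Step 6: prey: 3+0-0=3; pred: 1+0-0=1
Steps 7-15: state stable at prey=3, pred=1 (no change)
No extinction within 15 steps

Answer: 16 both-alive 3 1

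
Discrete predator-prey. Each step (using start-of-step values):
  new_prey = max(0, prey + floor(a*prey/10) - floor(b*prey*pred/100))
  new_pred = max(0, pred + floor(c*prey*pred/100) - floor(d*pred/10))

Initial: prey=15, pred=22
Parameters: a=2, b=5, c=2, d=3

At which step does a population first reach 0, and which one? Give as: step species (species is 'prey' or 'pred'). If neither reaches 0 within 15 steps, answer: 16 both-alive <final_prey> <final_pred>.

Answer: 2 prey

Derivation:
Step 1: prey: 15+3-16=2; pred: 22+6-6=22
Step 2: prey: 2+0-2=0; pred: 22+0-6=16
First extinction: prey at step 2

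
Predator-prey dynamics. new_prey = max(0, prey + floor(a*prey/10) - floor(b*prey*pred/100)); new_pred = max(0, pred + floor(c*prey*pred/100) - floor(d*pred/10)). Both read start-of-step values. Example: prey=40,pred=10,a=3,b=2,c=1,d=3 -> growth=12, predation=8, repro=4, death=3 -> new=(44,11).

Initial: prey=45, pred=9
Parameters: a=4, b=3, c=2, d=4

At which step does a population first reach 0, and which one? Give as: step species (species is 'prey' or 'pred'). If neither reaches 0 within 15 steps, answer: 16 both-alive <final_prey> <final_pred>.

Step 1: prey: 45+18-12=51; pred: 9+8-3=14
Step 2: prey: 51+20-21=50; pred: 14+14-5=23
Step 3: prey: 50+20-34=36; pred: 23+23-9=37
Step 4: prey: 36+14-39=11; pred: 37+26-14=49
Step 5: prey: 11+4-16=0; pred: 49+10-19=40
First extinction: prey at step 5

Answer: 5 prey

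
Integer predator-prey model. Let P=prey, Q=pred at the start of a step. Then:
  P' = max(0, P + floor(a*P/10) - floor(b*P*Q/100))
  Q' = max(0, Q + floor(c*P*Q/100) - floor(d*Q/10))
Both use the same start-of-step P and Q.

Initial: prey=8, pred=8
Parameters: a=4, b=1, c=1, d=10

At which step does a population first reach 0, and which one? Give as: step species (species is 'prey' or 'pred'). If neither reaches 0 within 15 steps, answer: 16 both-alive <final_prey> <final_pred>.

Step 1: prey: 8+3-0=11; pred: 8+0-8=0
First extinction: pred at step 1

Answer: 1 pred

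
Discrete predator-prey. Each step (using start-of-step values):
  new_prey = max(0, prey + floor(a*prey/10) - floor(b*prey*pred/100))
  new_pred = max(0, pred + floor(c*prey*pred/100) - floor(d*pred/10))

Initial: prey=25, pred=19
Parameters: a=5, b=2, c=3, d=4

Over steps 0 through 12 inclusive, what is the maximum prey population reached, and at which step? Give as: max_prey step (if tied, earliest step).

Step 1: prey: 25+12-9=28; pred: 19+14-7=26
Step 2: prey: 28+14-14=28; pred: 26+21-10=37
Step 3: prey: 28+14-20=22; pred: 37+31-14=54
Step 4: prey: 22+11-23=10; pred: 54+35-21=68
Step 5: prey: 10+5-13=2; pred: 68+20-27=61
Step 6: prey: 2+1-2=1; pred: 61+3-24=40
Step 7: prey: 1+0-0=1; pred: 40+1-16=25
Step 8: prey: 1+0-0=1; pred: 25+0-10=15
Step 9: prey: 1+0-0=1; pred: 15+0-6=9
Step 10: prey: 1+0-0=1; pred: 9+0-3=6
Step 11: prey: 1+0-0=1; pred: 6+0-2=4
Step 12: prey: 1+0-0=1; pred: 4+0-1=3
Max prey = 28 at step 1

Answer: 28 1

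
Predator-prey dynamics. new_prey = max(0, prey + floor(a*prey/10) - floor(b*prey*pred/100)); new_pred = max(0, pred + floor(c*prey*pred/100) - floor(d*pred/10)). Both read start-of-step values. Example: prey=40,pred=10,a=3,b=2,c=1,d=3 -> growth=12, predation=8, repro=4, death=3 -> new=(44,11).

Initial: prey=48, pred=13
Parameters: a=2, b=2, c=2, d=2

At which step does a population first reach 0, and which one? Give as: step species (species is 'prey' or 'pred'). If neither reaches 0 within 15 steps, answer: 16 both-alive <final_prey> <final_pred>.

Answer: 4 prey

Derivation:
Step 1: prey: 48+9-12=45; pred: 13+12-2=23
Step 2: prey: 45+9-20=34; pred: 23+20-4=39
Step 3: prey: 34+6-26=14; pred: 39+26-7=58
Step 4: prey: 14+2-16=0; pred: 58+16-11=63
First extinction: prey at step 4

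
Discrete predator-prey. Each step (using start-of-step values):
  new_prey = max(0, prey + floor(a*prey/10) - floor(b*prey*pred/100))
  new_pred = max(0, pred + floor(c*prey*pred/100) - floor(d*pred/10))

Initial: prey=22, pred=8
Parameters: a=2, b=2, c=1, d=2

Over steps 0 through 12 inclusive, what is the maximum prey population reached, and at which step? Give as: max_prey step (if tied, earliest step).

Step 1: prey: 22+4-3=23; pred: 8+1-1=8
Step 2: prey: 23+4-3=24; pred: 8+1-1=8
Step 3: prey: 24+4-3=25; pred: 8+1-1=8
Step 4: prey: 25+5-4=26; pred: 8+2-1=9
Step 5: prey: 26+5-4=27; pred: 9+2-1=10
Step 6: prey: 27+5-5=27; pred: 10+2-2=10
Step 7: prey: 27+5-5=27; pred: 10+2-2=10
Step 8: prey: 27+5-5=27; pred: 10+2-2=10
Step 9: prey: 27+5-5=27; pred: 10+2-2=10
Step 10: prey: 27+5-5=27; pred: 10+2-2=10
Step 11: prey: 27+5-5=27; pred: 10+2-2=10
Step 12: prey: 27+5-5=27; pred: 10+2-2=10
Max prey = 27 at step 5

Answer: 27 5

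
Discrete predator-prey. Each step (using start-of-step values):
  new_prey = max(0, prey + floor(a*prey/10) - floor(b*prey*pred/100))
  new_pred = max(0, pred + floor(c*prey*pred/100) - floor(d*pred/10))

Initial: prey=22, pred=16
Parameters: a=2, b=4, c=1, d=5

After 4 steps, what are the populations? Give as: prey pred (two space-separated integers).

Step 1: prey: 22+4-14=12; pred: 16+3-8=11
Step 2: prey: 12+2-5=9; pred: 11+1-5=7
Step 3: prey: 9+1-2=8; pred: 7+0-3=4
Step 4: prey: 8+1-1=8; pred: 4+0-2=2

Answer: 8 2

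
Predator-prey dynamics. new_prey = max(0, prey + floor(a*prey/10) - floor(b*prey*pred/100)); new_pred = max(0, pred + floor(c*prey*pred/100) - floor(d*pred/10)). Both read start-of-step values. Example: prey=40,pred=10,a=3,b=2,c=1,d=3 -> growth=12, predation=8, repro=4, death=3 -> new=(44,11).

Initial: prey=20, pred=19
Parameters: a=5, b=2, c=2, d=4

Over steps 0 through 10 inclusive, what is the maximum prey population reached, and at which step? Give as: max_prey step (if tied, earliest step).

Answer: 31 4

Derivation:
Step 1: prey: 20+10-7=23; pred: 19+7-7=19
Step 2: prey: 23+11-8=26; pred: 19+8-7=20
Step 3: prey: 26+13-10=29; pred: 20+10-8=22
Step 4: prey: 29+14-12=31; pred: 22+12-8=26
Step 5: prey: 31+15-16=30; pred: 26+16-10=32
Step 6: prey: 30+15-19=26; pred: 32+19-12=39
Step 7: prey: 26+13-20=19; pred: 39+20-15=44
Step 8: prey: 19+9-16=12; pred: 44+16-17=43
Step 9: prey: 12+6-10=8; pred: 43+10-17=36
Step 10: prey: 8+4-5=7; pred: 36+5-14=27
Max prey = 31 at step 4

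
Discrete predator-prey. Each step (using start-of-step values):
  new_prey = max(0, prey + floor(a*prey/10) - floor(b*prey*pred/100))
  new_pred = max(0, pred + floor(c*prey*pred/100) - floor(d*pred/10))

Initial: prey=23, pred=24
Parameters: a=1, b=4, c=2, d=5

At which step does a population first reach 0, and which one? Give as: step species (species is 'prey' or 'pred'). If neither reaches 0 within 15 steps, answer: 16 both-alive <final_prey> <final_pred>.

Answer: 16 both-alive 1 1

Derivation:
Step 1: prey: 23+2-22=3; pred: 24+11-12=23
Step 2: prey: 3+0-2=1; pred: 23+1-11=13
Step 3: prey: 1+0-0=1; pred: 13+0-6=7
Step 4: prey: 1+0-0=1; pred: 7+0-3=4
Step 5: prey: 1+0-0=1; pred: 4+0-2=2
Step 6: prey: 1+0-0=1; pred: 2+0-1=1
Step 7: prey: 1+0-0=1; pred: 1+0-0=1
Steps 8-15: state stable at prey=1, pred=1 (no change)
No extinction within 15 steps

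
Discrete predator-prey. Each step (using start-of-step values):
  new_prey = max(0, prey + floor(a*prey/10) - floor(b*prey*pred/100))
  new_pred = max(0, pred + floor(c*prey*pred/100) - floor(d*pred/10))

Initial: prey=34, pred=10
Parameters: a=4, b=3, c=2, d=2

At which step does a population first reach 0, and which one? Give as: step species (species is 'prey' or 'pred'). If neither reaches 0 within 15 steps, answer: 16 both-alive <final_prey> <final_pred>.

Step 1: prey: 34+13-10=37; pred: 10+6-2=14
Step 2: prey: 37+14-15=36; pred: 14+10-2=22
Step 3: prey: 36+14-23=27; pred: 22+15-4=33
Step 4: prey: 27+10-26=11; pred: 33+17-6=44
Step 5: prey: 11+4-14=1; pred: 44+9-8=45
Step 6: prey: 1+0-1=0; pred: 45+0-9=36
First extinction: prey at step 6

Answer: 6 prey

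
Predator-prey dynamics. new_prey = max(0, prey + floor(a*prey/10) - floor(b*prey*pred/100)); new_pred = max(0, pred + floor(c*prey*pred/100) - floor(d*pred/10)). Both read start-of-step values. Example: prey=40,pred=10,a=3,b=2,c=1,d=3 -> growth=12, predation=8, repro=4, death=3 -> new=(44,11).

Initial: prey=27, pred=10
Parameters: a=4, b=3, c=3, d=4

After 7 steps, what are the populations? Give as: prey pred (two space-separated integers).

Answer: 1 15

Derivation:
Step 1: prey: 27+10-8=29; pred: 10+8-4=14
Step 2: prey: 29+11-12=28; pred: 14+12-5=21
Step 3: prey: 28+11-17=22; pred: 21+17-8=30
Step 4: prey: 22+8-19=11; pred: 30+19-12=37
Step 5: prey: 11+4-12=3; pred: 37+12-14=35
Step 6: prey: 3+1-3=1; pred: 35+3-14=24
Step 7: prey: 1+0-0=1; pred: 24+0-9=15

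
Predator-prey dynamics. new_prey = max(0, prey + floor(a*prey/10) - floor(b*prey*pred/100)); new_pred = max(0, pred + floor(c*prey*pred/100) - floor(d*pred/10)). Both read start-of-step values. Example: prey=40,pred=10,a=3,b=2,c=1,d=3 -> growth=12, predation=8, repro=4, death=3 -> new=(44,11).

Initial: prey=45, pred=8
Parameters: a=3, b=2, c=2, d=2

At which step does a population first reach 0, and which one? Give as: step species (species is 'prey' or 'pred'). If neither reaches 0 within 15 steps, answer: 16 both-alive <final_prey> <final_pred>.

Step 1: prey: 45+13-7=51; pred: 8+7-1=14
Step 2: prey: 51+15-14=52; pred: 14+14-2=26
Step 3: prey: 52+15-27=40; pred: 26+27-5=48
Step 4: prey: 40+12-38=14; pred: 48+38-9=77
Step 5: prey: 14+4-21=0; pred: 77+21-15=83
First extinction: prey at step 5

Answer: 5 prey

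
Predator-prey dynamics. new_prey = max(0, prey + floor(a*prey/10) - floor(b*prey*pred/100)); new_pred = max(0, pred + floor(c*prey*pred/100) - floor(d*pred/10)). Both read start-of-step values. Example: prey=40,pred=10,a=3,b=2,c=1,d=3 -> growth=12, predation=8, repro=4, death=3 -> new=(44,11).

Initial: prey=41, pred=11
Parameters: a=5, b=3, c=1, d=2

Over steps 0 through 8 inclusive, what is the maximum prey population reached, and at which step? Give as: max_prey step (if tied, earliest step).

Answer: 54 2

Derivation:
Step 1: prey: 41+20-13=48; pred: 11+4-2=13
Step 2: prey: 48+24-18=54; pred: 13+6-2=17
Step 3: prey: 54+27-27=54; pred: 17+9-3=23
Step 4: prey: 54+27-37=44; pred: 23+12-4=31
Step 5: prey: 44+22-40=26; pred: 31+13-6=38
Step 6: prey: 26+13-29=10; pred: 38+9-7=40
Step 7: prey: 10+5-12=3; pred: 40+4-8=36
Step 8: prey: 3+1-3=1; pred: 36+1-7=30
Max prey = 54 at step 2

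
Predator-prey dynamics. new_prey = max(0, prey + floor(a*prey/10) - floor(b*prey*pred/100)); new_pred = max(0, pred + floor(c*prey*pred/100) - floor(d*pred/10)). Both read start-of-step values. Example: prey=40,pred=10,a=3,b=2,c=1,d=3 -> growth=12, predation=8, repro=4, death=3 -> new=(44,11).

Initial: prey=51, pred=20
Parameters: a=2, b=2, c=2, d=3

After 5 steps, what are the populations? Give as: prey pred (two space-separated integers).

Step 1: prey: 51+10-20=41; pred: 20+20-6=34
Step 2: prey: 41+8-27=22; pred: 34+27-10=51
Step 3: prey: 22+4-22=4; pred: 51+22-15=58
Step 4: prey: 4+0-4=0; pred: 58+4-17=45
Step 5: prey: 0+0-0=0; pred: 45+0-13=32

Answer: 0 32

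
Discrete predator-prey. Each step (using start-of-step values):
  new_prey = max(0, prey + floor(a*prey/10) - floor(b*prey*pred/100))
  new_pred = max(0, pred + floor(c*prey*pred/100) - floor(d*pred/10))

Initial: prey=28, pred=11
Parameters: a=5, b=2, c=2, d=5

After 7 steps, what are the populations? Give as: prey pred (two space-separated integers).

Step 1: prey: 28+14-6=36; pred: 11+6-5=12
Step 2: prey: 36+18-8=46; pred: 12+8-6=14
Step 3: prey: 46+23-12=57; pred: 14+12-7=19
Step 4: prey: 57+28-21=64; pred: 19+21-9=31
Step 5: prey: 64+32-39=57; pred: 31+39-15=55
Step 6: prey: 57+28-62=23; pred: 55+62-27=90
Step 7: prey: 23+11-41=0; pred: 90+41-45=86

Answer: 0 86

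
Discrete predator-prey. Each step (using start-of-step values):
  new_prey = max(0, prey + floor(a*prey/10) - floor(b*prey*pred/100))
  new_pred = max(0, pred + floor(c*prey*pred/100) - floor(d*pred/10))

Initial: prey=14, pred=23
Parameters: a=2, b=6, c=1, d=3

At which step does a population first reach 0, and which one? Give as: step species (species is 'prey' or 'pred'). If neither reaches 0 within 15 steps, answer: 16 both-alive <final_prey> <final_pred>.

Step 1: prey: 14+2-19=0; pred: 23+3-6=20
First extinction: prey at step 1

Answer: 1 prey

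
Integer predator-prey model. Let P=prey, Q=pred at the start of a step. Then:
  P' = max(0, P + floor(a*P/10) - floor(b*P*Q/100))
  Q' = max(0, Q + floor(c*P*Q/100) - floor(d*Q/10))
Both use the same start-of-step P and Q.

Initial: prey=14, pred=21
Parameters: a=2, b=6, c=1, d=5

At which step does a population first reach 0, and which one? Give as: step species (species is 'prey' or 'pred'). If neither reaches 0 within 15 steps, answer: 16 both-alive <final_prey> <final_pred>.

Answer: 1 prey

Derivation:
Step 1: prey: 14+2-17=0; pred: 21+2-10=13
First extinction: prey at step 1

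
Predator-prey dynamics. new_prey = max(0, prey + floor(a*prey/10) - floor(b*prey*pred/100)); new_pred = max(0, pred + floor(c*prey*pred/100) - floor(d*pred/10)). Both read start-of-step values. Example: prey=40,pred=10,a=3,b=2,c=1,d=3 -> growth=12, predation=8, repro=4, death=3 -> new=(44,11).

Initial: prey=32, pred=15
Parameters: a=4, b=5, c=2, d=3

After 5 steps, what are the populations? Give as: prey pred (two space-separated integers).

Step 1: prey: 32+12-24=20; pred: 15+9-4=20
Step 2: prey: 20+8-20=8; pred: 20+8-6=22
Step 3: prey: 8+3-8=3; pred: 22+3-6=19
Step 4: prey: 3+1-2=2; pred: 19+1-5=15
Step 5: prey: 2+0-1=1; pred: 15+0-4=11

Answer: 1 11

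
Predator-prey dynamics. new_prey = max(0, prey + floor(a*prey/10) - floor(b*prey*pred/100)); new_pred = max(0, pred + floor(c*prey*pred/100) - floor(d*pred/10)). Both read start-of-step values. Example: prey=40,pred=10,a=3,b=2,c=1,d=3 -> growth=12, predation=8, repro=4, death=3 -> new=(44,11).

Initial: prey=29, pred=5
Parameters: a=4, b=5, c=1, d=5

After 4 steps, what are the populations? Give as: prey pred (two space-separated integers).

Step 1: prey: 29+11-7=33; pred: 5+1-2=4
Step 2: prey: 33+13-6=40; pred: 4+1-2=3
Step 3: prey: 40+16-6=50; pred: 3+1-1=3
Step 4: prey: 50+20-7=63; pred: 3+1-1=3

Answer: 63 3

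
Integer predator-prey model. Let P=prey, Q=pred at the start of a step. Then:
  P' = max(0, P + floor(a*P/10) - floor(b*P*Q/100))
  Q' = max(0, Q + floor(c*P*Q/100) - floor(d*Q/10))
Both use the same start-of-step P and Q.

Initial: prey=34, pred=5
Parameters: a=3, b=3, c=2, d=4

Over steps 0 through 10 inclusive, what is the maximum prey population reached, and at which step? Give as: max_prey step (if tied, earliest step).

Answer: 45 3

Derivation:
Step 1: prey: 34+10-5=39; pred: 5+3-2=6
Step 2: prey: 39+11-7=43; pred: 6+4-2=8
Step 3: prey: 43+12-10=45; pred: 8+6-3=11
Step 4: prey: 45+13-14=44; pred: 11+9-4=16
Step 5: prey: 44+13-21=36; pred: 16+14-6=24
Step 6: prey: 36+10-25=21; pred: 24+17-9=32
Step 7: prey: 21+6-20=7; pred: 32+13-12=33
Step 8: prey: 7+2-6=3; pred: 33+4-13=24
Step 9: prey: 3+0-2=1; pred: 24+1-9=16
Step 10: prey: 1+0-0=1; pred: 16+0-6=10
Max prey = 45 at step 3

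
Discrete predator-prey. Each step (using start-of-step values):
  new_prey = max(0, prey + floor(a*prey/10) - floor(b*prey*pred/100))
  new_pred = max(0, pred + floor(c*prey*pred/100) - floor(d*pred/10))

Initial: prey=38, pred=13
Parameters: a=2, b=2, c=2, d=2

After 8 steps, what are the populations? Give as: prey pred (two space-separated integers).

Step 1: prey: 38+7-9=36; pred: 13+9-2=20
Step 2: prey: 36+7-14=29; pred: 20+14-4=30
Step 3: prey: 29+5-17=17; pred: 30+17-6=41
Step 4: prey: 17+3-13=7; pred: 41+13-8=46
Step 5: prey: 7+1-6=2; pred: 46+6-9=43
Step 6: prey: 2+0-1=1; pred: 43+1-8=36
Step 7: prey: 1+0-0=1; pred: 36+0-7=29
Step 8: prey: 1+0-0=1; pred: 29+0-5=24

Answer: 1 24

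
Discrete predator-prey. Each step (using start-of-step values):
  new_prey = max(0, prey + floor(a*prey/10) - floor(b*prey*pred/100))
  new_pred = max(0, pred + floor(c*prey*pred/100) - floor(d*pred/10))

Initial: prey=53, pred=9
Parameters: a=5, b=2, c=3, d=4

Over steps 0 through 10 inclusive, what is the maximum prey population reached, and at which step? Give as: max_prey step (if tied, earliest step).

Answer: 77 2

Derivation:
Step 1: prey: 53+26-9=70; pred: 9+14-3=20
Step 2: prey: 70+35-28=77; pred: 20+42-8=54
Step 3: prey: 77+38-83=32; pred: 54+124-21=157
Step 4: prey: 32+16-100=0; pred: 157+150-62=245
Step 5: prey: 0+0-0=0; pred: 245+0-98=147
Step 6: prey: 0+0-0=0; pred: 147+0-58=89
Step 7: prey: 0+0-0=0; pred: 89+0-35=54
Step 8: prey: 0+0-0=0; pred: 54+0-21=33
Step 9: prey: 0+0-0=0; pred: 33+0-13=20
Step 10: prey: 0+0-0=0; pred: 20+0-8=12
Max prey = 77 at step 2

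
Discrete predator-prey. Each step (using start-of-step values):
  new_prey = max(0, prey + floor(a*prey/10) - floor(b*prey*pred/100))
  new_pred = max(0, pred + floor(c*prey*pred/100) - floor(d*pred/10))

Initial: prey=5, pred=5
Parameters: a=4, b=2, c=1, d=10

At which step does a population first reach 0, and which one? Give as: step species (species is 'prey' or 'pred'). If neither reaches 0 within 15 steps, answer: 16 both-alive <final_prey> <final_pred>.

Step 1: prey: 5+2-0=7; pred: 5+0-5=0
First extinction: pred at step 1

Answer: 1 pred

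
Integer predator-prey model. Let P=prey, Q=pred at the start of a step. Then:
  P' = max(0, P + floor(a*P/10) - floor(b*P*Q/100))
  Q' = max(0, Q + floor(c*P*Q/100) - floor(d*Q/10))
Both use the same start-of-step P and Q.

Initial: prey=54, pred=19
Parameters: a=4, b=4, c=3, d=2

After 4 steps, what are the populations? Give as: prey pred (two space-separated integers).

Answer: 0 54

Derivation:
Step 1: prey: 54+21-41=34; pred: 19+30-3=46
Step 2: prey: 34+13-62=0; pred: 46+46-9=83
Step 3: prey: 0+0-0=0; pred: 83+0-16=67
Step 4: prey: 0+0-0=0; pred: 67+0-13=54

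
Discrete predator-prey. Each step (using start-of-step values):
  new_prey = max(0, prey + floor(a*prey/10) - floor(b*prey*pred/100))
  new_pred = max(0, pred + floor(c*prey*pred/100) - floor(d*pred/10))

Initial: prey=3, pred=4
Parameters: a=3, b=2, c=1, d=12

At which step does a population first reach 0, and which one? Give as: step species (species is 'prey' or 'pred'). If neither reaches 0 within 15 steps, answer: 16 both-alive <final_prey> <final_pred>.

Step 1: prey: 3+0-0=3; pred: 4+0-4=0
First extinction: pred at step 1

Answer: 1 pred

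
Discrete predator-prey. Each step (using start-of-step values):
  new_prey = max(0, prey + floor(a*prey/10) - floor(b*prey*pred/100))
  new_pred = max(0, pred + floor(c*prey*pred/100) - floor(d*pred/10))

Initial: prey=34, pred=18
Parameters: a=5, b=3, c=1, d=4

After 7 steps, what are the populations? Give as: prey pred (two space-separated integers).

Step 1: prey: 34+17-18=33; pred: 18+6-7=17
Step 2: prey: 33+16-16=33; pred: 17+5-6=16
Step 3: prey: 33+16-15=34; pred: 16+5-6=15
Step 4: prey: 34+17-15=36; pred: 15+5-6=14
Step 5: prey: 36+18-15=39; pred: 14+5-5=14
Step 6: prey: 39+19-16=42; pred: 14+5-5=14
Step 7: prey: 42+21-17=46; pred: 14+5-5=14

Answer: 46 14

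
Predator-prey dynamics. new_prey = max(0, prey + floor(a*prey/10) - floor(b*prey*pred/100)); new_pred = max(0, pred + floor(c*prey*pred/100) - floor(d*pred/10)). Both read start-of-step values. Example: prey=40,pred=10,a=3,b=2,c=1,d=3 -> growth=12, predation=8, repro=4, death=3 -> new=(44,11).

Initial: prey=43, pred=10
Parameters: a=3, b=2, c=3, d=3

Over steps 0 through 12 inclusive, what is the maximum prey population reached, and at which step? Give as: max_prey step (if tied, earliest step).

Step 1: prey: 43+12-8=47; pred: 10+12-3=19
Step 2: prey: 47+14-17=44; pred: 19+26-5=40
Step 3: prey: 44+13-35=22; pred: 40+52-12=80
Step 4: prey: 22+6-35=0; pred: 80+52-24=108
Step 5: prey: 0+0-0=0; pred: 108+0-32=76
Step 6: prey: 0+0-0=0; pred: 76+0-22=54
Step 7: prey: 0+0-0=0; pred: 54+0-16=38
Step 8: prey: 0+0-0=0; pred: 38+0-11=27
Step 9: prey: 0+0-0=0; pred: 27+0-8=19
Step 10: prey: 0+0-0=0; pred: 19+0-5=14
Step 11: prey: 0+0-0=0; pred: 14+0-4=10
Step 12: prey: 0+0-0=0; pred: 10+0-3=7
Max prey = 47 at step 1

Answer: 47 1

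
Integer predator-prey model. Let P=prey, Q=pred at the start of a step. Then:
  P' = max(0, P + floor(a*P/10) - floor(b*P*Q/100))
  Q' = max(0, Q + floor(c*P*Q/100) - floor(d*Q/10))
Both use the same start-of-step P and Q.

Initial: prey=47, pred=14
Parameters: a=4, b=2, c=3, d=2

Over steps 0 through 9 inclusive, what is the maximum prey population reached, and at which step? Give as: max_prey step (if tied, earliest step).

Step 1: prey: 47+18-13=52; pred: 14+19-2=31
Step 2: prey: 52+20-32=40; pred: 31+48-6=73
Step 3: prey: 40+16-58=0; pred: 73+87-14=146
Step 4: prey: 0+0-0=0; pred: 146+0-29=117
Step 5: prey: 0+0-0=0; pred: 117+0-23=94
Step 6: prey: 0+0-0=0; pred: 94+0-18=76
Step 7: prey: 0+0-0=0; pred: 76+0-15=61
Step 8: prey: 0+0-0=0; pred: 61+0-12=49
Step 9: prey: 0+0-0=0; pred: 49+0-9=40
Max prey = 52 at step 1

Answer: 52 1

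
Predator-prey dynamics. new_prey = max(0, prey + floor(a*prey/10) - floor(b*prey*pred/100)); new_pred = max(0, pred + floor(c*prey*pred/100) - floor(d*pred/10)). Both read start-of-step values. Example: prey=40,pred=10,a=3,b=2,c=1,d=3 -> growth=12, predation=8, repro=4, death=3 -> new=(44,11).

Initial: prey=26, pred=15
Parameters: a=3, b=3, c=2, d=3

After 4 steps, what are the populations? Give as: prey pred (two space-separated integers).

Step 1: prey: 26+7-11=22; pred: 15+7-4=18
Step 2: prey: 22+6-11=17; pred: 18+7-5=20
Step 3: prey: 17+5-10=12; pred: 20+6-6=20
Step 4: prey: 12+3-7=8; pred: 20+4-6=18

Answer: 8 18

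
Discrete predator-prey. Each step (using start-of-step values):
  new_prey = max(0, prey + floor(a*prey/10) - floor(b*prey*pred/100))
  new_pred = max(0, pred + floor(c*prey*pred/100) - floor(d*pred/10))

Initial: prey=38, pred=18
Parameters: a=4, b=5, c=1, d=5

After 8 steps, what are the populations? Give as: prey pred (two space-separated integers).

Answer: 34 1

Derivation:
Step 1: prey: 38+15-34=19; pred: 18+6-9=15
Step 2: prey: 19+7-14=12; pred: 15+2-7=10
Step 3: prey: 12+4-6=10; pred: 10+1-5=6
Step 4: prey: 10+4-3=11; pred: 6+0-3=3
Step 5: prey: 11+4-1=14; pred: 3+0-1=2
Step 6: prey: 14+5-1=18; pred: 2+0-1=1
Step 7: prey: 18+7-0=25; pred: 1+0-0=1
Step 8: prey: 25+10-1=34; pred: 1+0-0=1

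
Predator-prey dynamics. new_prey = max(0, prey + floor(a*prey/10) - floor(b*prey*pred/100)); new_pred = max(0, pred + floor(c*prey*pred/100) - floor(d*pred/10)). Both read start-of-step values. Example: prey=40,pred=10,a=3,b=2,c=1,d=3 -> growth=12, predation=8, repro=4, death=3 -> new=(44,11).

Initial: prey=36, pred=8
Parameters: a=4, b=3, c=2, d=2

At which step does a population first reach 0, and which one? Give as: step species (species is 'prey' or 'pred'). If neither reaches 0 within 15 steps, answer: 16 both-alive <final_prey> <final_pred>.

Step 1: prey: 36+14-8=42; pred: 8+5-1=12
Step 2: prey: 42+16-15=43; pred: 12+10-2=20
Step 3: prey: 43+17-25=35; pred: 20+17-4=33
Step 4: prey: 35+14-34=15; pred: 33+23-6=50
Step 5: prey: 15+6-22=0; pred: 50+15-10=55
First extinction: prey at step 5

Answer: 5 prey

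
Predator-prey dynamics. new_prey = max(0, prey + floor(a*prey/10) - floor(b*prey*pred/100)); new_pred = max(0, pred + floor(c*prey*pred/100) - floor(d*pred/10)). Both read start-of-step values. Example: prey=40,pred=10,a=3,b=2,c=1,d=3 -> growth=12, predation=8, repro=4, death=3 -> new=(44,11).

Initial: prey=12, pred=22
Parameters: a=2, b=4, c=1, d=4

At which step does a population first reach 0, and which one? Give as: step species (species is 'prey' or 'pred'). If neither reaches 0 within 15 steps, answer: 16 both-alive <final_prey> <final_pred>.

Answer: 16 both-alive 2 2

Derivation:
Step 1: prey: 12+2-10=4; pred: 22+2-8=16
Step 2: prey: 4+0-2=2; pred: 16+0-6=10
Step 3: prey: 2+0-0=2; pred: 10+0-4=6
Step 4: prey: 2+0-0=2; pred: 6+0-2=4
Step 5: prey: 2+0-0=2; pred: 4+0-1=3
Step 6: prey: 2+0-0=2; pred: 3+0-1=2
Step 7: prey: 2+0-0=2; pred: 2+0-0=2
Steps 8-15: state stable at prey=2, pred=2 (no change)
No extinction within 15 steps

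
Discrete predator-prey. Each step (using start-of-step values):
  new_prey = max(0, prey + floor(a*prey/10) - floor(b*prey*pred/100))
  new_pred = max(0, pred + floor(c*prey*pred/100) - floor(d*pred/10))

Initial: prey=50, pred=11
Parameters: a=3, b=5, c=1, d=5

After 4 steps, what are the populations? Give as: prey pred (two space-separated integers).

Step 1: prey: 50+15-27=38; pred: 11+5-5=11
Step 2: prey: 38+11-20=29; pred: 11+4-5=10
Step 3: prey: 29+8-14=23; pred: 10+2-5=7
Step 4: prey: 23+6-8=21; pred: 7+1-3=5

Answer: 21 5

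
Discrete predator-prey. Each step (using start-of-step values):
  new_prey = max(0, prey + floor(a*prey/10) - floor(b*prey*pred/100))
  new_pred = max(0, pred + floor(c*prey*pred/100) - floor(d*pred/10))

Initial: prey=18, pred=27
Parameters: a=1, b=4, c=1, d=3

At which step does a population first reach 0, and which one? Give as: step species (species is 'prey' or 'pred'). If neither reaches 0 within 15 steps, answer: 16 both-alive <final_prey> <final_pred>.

Step 1: prey: 18+1-19=0; pred: 27+4-8=23
First extinction: prey at step 1

Answer: 1 prey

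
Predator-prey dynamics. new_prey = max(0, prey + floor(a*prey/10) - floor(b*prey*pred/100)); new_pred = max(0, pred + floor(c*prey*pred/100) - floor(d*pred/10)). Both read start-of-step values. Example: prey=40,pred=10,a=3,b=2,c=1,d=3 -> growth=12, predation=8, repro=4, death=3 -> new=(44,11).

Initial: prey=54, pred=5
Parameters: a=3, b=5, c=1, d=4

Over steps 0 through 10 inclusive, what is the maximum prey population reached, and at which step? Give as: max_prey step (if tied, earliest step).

Answer: 63 3

Derivation:
Step 1: prey: 54+16-13=57; pred: 5+2-2=5
Step 2: prey: 57+17-14=60; pred: 5+2-2=5
Step 3: prey: 60+18-15=63; pred: 5+3-2=6
Step 4: prey: 63+18-18=63; pred: 6+3-2=7
Step 5: prey: 63+18-22=59; pred: 7+4-2=9
Step 6: prey: 59+17-26=50; pred: 9+5-3=11
Step 7: prey: 50+15-27=38; pred: 11+5-4=12
Step 8: prey: 38+11-22=27; pred: 12+4-4=12
Step 9: prey: 27+8-16=19; pred: 12+3-4=11
Step 10: prey: 19+5-10=14; pred: 11+2-4=9
Max prey = 63 at step 3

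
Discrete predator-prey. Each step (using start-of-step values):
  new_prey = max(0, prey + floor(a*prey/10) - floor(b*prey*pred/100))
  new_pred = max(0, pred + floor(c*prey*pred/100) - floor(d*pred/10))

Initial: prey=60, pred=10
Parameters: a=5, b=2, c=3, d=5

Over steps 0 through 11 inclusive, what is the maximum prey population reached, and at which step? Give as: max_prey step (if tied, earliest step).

Answer: 82 2

Derivation:
Step 1: prey: 60+30-12=78; pred: 10+18-5=23
Step 2: prey: 78+39-35=82; pred: 23+53-11=65
Step 3: prey: 82+41-106=17; pred: 65+159-32=192
Step 4: prey: 17+8-65=0; pred: 192+97-96=193
Step 5: prey: 0+0-0=0; pred: 193+0-96=97
Step 6: prey: 0+0-0=0; pred: 97+0-48=49
Step 7: prey: 0+0-0=0; pred: 49+0-24=25
Step 8: prey: 0+0-0=0; pred: 25+0-12=13
Step 9: prey: 0+0-0=0; pred: 13+0-6=7
Step 10: prey: 0+0-0=0; pred: 7+0-3=4
Step 11: prey: 0+0-0=0; pred: 4+0-2=2
Max prey = 82 at step 2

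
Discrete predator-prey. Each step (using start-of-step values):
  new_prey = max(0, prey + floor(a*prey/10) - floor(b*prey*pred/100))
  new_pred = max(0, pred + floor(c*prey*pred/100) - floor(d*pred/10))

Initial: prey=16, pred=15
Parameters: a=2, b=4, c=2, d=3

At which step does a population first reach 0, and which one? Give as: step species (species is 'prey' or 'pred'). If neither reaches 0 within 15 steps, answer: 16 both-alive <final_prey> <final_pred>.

Answer: 16 both-alive 3 3

Derivation:
Step 1: prey: 16+3-9=10; pred: 15+4-4=15
Step 2: prey: 10+2-6=6; pred: 15+3-4=14
Step 3: prey: 6+1-3=4; pred: 14+1-4=11
Step 4: prey: 4+0-1=3; pred: 11+0-3=8
Step 5: prey: 3+0-0=3; pred: 8+0-2=6
Step 6: prey: 3+0-0=3; pred: 6+0-1=5
Step 7: prey: 3+0-0=3; pred: 5+0-1=4
Step 8: prey: 3+0-0=3; pred: 4+0-1=3
Step 9: prey: 3+0-0=3; pred: 3+0-0=3
Steps 10-15: state stable at prey=3, pred=3 (no change)
No extinction within 15 steps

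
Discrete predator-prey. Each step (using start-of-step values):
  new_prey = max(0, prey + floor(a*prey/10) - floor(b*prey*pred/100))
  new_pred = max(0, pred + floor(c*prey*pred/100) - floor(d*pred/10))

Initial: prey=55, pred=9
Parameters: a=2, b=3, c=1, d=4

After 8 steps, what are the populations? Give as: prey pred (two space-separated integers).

Answer: 21 8

Derivation:
Step 1: prey: 55+11-14=52; pred: 9+4-3=10
Step 2: prey: 52+10-15=47; pred: 10+5-4=11
Step 3: prey: 47+9-15=41; pred: 11+5-4=12
Step 4: prey: 41+8-14=35; pred: 12+4-4=12
Step 5: prey: 35+7-12=30; pred: 12+4-4=12
Step 6: prey: 30+6-10=26; pred: 12+3-4=11
Step 7: prey: 26+5-8=23; pred: 11+2-4=9
Step 8: prey: 23+4-6=21; pred: 9+2-3=8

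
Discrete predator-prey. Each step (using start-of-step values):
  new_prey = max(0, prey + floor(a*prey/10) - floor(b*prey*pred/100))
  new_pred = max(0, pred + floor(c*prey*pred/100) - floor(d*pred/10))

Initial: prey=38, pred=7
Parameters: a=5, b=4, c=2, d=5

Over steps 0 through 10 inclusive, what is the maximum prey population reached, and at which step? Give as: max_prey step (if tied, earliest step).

Answer: 54 2

Derivation:
Step 1: prey: 38+19-10=47; pred: 7+5-3=9
Step 2: prey: 47+23-16=54; pred: 9+8-4=13
Step 3: prey: 54+27-28=53; pred: 13+14-6=21
Step 4: prey: 53+26-44=35; pred: 21+22-10=33
Step 5: prey: 35+17-46=6; pred: 33+23-16=40
Step 6: prey: 6+3-9=0; pred: 40+4-20=24
Step 7: prey: 0+0-0=0; pred: 24+0-12=12
Step 8: prey: 0+0-0=0; pred: 12+0-6=6
Step 9: prey: 0+0-0=0; pred: 6+0-3=3
Step 10: prey: 0+0-0=0; pred: 3+0-1=2
Max prey = 54 at step 2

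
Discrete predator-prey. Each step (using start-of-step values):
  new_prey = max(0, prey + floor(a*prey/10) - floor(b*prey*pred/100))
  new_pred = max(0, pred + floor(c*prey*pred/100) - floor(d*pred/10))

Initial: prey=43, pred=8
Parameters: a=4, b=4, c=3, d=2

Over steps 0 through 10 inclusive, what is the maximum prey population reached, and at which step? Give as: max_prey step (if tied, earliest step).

Step 1: prey: 43+17-13=47; pred: 8+10-1=17
Step 2: prey: 47+18-31=34; pred: 17+23-3=37
Step 3: prey: 34+13-50=0; pred: 37+37-7=67
Step 4: prey: 0+0-0=0; pred: 67+0-13=54
Step 5: prey: 0+0-0=0; pred: 54+0-10=44
Step 6: prey: 0+0-0=0; pred: 44+0-8=36
Step 7: prey: 0+0-0=0; pred: 36+0-7=29
Step 8: prey: 0+0-0=0; pred: 29+0-5=24
Step 9: prey: 0+0-0=0; pred: 24+0-4=20
Step 10: prey: 0+0-0=0; pred: 20+0-4=16
Max prey = 47 at step 1

Answer: 47 1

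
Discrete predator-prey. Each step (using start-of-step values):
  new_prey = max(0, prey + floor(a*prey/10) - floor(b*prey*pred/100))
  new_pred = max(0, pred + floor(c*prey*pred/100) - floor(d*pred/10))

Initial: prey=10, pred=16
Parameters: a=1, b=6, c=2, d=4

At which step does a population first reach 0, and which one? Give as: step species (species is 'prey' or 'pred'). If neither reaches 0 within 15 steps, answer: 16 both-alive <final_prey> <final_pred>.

Step 1: prey: 10+1-9=2; pred: 16+3-6=13
Step 2: prey: 2+0-1=1; pred: 13+0-5=8
Step 3: prey: 1+0-0=1; pred: 8+0-3=5
Step 4: prey: 1+0-0=1; pred: 5+0-2=3
Step 5: prey: 1+0-0=1; pred: 3+0-1=2
Step 6: prey: 1+0-0=1; pred: 2+0-0=2
Steps 7-15: state stable at prey=1, pred=2 (no change)
No extinction within 15 steps

Answer: 16 both-alive 1 2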